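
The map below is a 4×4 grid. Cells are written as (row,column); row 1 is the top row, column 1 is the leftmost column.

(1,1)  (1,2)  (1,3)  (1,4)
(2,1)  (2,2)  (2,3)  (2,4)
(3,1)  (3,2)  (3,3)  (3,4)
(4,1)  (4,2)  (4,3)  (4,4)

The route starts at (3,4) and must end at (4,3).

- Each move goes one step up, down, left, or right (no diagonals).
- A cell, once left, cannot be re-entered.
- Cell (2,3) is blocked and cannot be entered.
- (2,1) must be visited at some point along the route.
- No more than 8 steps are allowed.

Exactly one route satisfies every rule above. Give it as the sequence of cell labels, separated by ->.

(3,4) -> (3,3) -> (3,2) -> (2,2) -> (2,1) -> (3,1) -> (4,1) -> (4,2) -> (4,3)

The 8-move cap with required stops at (2,1) leaves no slack for detours.
Route from (3,4): 2× left (reaching (3,2)), up to (2,2), left to (2,1), 2× down (reaching (4,1)), 2× right (reaching (4,3)) — 8 moves in all.
Check: all required cells visited; 8 ≤ 8 moves.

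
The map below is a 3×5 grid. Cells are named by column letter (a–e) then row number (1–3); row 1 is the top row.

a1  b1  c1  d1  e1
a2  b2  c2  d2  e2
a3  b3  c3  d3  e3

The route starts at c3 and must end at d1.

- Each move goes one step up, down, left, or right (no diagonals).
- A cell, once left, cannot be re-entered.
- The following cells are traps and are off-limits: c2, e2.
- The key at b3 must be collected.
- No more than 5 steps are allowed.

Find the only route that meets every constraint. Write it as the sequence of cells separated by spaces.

Any route must reach b3 and still end at d1 within 5 moves, so the order of the required stops is forced.
Route from c3: left to b3, 2× up (reaching b1), 2× right (reaching d1) — 5 moves in all.
Check: all required cells visited; 5 ≤ 5 moves.

c3 b3 b2 b1 c1 d1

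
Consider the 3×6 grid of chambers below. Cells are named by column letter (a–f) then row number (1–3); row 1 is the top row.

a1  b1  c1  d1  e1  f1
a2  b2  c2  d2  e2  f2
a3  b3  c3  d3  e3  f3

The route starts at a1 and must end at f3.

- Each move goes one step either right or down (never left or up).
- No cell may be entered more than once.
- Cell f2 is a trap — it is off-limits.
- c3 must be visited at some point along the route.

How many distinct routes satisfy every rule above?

A right/down-only route from a1 to f3 makes exactly 2 down-moves and 5 right-moves in some order.
With no other constraints that would be C(7,2) = 21 routes.
Split at c3 and multiply the segment counts (each segment already excludes blocked cells): a1→c3: 6; c3→f3: 1; product = 6.
That gives 6 routes.

6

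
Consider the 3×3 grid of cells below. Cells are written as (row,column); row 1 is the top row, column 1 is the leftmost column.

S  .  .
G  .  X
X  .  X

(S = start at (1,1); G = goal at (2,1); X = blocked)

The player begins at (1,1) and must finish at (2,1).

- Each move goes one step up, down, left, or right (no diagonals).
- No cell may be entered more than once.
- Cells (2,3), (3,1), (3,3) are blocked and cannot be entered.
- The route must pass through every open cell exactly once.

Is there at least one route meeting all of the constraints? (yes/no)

no

Cell (1,3) has only one open neighbour but is neither the start nor the goal, so a Hamiltonian route would have to both enter and leave it through the same neighbour — impossible without revisiting.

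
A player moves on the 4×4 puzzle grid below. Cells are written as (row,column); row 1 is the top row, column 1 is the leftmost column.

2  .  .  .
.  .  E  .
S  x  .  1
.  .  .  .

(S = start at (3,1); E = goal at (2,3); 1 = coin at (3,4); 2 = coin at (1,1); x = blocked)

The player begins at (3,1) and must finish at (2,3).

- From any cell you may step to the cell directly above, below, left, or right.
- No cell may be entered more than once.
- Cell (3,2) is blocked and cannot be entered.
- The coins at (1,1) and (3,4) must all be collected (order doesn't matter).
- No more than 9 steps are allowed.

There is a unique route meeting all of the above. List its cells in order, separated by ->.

(3,1) -> (2,1) -> (1,1) -> (1,2) -> (1,3) -> (1,4) -> (2,4) -> (3,4) -> (3,3) -> (2,3)

Any route must reach (1,1) and (3,4) and still end at (2,3) within 9 moves, so the order of the required stops is forced.
Route from (3,1): 2× up (reaching (1,1)), 3× right (reaching (1,4)), 2× down (reaching (3,4)), left to (3,3), up to (2,3) — 9 moves in all.
Check: all required cells visited; 9 ≤ 9 moves.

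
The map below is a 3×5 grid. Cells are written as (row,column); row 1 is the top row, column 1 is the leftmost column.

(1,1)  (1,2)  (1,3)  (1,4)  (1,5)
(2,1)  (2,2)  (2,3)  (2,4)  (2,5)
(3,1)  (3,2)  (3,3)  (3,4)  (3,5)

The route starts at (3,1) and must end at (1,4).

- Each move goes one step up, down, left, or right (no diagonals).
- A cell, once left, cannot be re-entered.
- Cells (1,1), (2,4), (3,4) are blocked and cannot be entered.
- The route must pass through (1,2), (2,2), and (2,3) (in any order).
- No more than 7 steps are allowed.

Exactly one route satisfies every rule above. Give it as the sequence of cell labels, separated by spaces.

The budget equals the shortest possible length, so every move has to be on a shortest route through the required cells.
Route from (3,1): right 2 to (3,3), up 1 to (2,3), left 1 to (2,2), up 1 to (1,2), right 2 to (1,4) — 7 moves in all.
Check: all required cells visited; 7 ≤ 7 moves.

(3,1) (3,2) (3,3) (2,3) (2,2) (1,2) (1,3) (1,4)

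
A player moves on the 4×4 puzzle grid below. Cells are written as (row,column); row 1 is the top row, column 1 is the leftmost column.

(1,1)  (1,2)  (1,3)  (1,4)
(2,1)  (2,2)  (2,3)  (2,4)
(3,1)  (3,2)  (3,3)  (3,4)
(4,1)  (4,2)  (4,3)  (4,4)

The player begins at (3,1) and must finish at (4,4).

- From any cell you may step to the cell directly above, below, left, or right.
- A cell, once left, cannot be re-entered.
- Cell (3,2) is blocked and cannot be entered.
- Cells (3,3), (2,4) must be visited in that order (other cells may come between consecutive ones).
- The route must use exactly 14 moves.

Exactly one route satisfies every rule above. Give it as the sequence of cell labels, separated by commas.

(3,1), (4,1), (4,2), (4,3), (3,3), (2,3), (2,2), (2,1), (1,1), (1,2), (1,3), (1,4), (2,4), (3,4), (4,4)

The waypoints must appear in the order (3,3), (2,4), with no cell reused.
Route from (3,1): down to (4,1), 2× right (reaching (4,3)), 2× up (reaching (2,3)), 2× left (reaching (2,1)), up to (1,1), 3× right (reaching (1,4)), 3× down (reaching (4,4)) — 14 moves in all.
Check: order respected ((3,3) at step 4, (2,4) at step 12); 14 moves as required.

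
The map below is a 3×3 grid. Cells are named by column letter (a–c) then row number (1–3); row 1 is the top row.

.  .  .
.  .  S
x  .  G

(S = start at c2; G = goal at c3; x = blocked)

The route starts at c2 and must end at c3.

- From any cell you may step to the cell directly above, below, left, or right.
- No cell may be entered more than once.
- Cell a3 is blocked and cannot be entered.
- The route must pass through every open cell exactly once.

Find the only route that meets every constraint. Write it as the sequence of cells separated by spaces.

Need to visit all 8 open cells exactly once, starting at c2 and ending at c3.
Cell a1 has only two open neighbours (a2 and b1), so the path must pass straight through it: one of those is the cell it's entered from and the other is where it exits.
Route from c2: up to c1, 2× left (reaching a1), down to a2, right to b2, down to b3, right to c3 — 7 moves in all.
Check: all 8 open cells covered.

c2 c1 b1 a1 a2 b2 b3 c3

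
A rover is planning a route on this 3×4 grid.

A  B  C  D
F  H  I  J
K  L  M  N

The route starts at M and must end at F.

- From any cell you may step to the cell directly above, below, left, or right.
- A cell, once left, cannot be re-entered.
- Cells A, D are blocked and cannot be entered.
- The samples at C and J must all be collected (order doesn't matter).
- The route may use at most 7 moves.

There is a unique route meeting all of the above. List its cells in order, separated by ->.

M -> N -> J -> I -> C -> B -> H -> F

Any route must reach C and J and still end at F within 7 moves, so the order of the required stops is forced.
Route from M: right to N, up to J, left to I, up to C, left to B, down to H, left to F — 7 moves in all.
Check: all required cells visited; 7 ≤ 7 moves.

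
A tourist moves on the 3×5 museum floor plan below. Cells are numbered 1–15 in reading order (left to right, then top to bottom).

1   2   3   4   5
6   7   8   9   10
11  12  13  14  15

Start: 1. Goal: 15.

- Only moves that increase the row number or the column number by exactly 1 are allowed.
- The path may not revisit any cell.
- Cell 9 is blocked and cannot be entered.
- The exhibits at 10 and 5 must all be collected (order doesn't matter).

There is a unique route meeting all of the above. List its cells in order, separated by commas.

1, 2, 3, 4, 5, 10, 15

Moves only go right or down, so the column and row indices never decrease.
Route from 1: right 4 to 5, down 2 to 15 — 6 moves in all.
Check: all required cells visited.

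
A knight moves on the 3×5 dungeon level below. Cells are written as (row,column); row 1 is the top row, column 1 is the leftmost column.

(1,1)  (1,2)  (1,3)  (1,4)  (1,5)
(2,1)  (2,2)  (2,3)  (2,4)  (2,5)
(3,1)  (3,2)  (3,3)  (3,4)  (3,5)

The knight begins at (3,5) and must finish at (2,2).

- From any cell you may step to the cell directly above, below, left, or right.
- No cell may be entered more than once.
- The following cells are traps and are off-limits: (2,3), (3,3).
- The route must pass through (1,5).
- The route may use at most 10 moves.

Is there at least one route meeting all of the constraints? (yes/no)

One route that works: (3,5) → (2,5) → (1,5) → (1,4) → (1,3) → (1,2) → (2,2).

yes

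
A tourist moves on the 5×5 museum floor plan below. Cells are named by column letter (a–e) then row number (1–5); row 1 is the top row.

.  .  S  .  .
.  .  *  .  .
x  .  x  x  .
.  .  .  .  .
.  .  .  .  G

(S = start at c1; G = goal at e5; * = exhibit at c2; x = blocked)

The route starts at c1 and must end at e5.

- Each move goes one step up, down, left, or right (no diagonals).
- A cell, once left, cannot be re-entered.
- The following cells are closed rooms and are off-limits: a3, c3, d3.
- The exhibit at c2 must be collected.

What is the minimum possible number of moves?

6

Any route passes through c2 somewhere between c1 and e5. Summing Manhattan distances along the two legs (c1 → c2 → e5) gives a lower bound of 1 + 5 = 6 moves.
A route of 6 moves achieves this: c1 → c2 → d2 → e2 → e3 → e4 → e5.
Since 6 matches the lower bound, it is optimal.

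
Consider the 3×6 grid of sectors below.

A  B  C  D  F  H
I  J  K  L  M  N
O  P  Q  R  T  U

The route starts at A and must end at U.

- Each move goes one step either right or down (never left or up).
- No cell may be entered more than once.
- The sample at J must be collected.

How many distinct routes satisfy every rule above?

10

A right/down-only route from A to U makes exactly 2 down-moves and 5 right-moves in some order.
With no other constraints that would be C(7,2) = 21 routes.
Split at J and multiply the segment counts: A→J: 2; J→U: 5; product = 10.
That gives 10 routes.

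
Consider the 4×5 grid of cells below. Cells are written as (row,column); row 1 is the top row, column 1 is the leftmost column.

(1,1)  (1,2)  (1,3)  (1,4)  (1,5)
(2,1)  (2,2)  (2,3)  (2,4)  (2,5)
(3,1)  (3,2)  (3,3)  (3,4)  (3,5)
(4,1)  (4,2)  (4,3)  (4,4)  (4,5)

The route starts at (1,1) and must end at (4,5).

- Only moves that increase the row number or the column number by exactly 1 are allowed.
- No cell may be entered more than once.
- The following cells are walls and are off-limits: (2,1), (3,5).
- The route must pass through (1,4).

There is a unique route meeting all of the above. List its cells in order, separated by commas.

Moves only go right or down, so the column and row indices never decrease.
Route from (1,1): right 3 to (1,4), down 3 to (4,4), right 1 to (4,5) — 7 moves in all.
Check: all required cells visited.

(1,1), (1,2), (1,3), (1,4), (2,4), (3,4), (4,4), (4,5)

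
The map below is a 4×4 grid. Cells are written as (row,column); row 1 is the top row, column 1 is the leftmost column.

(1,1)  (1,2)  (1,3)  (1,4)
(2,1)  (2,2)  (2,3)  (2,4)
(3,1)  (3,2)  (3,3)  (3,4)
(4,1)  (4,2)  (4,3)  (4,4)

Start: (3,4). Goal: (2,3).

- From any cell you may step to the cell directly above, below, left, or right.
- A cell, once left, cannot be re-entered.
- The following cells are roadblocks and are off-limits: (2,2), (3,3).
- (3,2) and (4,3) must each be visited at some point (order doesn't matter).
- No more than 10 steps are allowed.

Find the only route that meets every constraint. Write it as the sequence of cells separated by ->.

(3,4) -> (4,4) -> (4,3) -> (4,2) -> (3,2) -> (3,1) -> (2,1) -> (1,1) -> (1,2) -> (1,3) -> (2,3)

The 10-move cap with required stops at (3,2), (4,3) leaves no slack for detours.
Route from (3,4): down 1 to (4,4), left 2 to (4,2), up 1 to (3,2), left 1 to (3,1), up 2 to (1,1), right 2 to (1,3), down 1 to (2,3) — 10 moves in all.
Check: all required cells visited; 10 ≤ 10 moves.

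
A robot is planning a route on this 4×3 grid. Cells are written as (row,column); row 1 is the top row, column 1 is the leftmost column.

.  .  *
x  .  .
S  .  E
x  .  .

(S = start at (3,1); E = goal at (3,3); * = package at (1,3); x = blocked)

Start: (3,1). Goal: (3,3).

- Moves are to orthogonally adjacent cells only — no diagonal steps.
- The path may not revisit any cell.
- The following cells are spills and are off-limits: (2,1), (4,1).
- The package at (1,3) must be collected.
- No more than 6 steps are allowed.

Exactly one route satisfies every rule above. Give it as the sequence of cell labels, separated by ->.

Any route must reach (1,3) and still end at (3,3) within 6 moves, so the order of the required stops is forced.
Route from (3,1): right to (3,2), 2× up (reaching (1,2)), right to (1,3), 2× down (reaching (3,3)) — 6 moves in all.
Check: all required cells visited; 6 ≤ 6 moves.

(3,1) -> (3,2) -> (2,2) -> (1,2) -> (1,3) -> (2,3) -> (3,3)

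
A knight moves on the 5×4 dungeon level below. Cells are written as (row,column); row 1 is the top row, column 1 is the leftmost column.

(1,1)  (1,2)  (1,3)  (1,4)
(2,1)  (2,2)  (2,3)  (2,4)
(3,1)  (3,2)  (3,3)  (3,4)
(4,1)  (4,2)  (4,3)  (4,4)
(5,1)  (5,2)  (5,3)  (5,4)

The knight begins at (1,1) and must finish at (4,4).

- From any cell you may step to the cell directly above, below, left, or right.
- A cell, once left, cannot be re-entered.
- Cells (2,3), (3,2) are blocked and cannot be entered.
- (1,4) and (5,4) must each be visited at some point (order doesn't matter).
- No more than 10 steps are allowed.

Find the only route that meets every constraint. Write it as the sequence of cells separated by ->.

(1,1) -> (1,2) -> (1,3) -> (1,4) -> (2,4) -> (3,4) -> (3,3) -> (4,3) -> (5,3) -> (5,4) -> (4,4)

Any route must reach (1,4) and (5,4) and still end at (4,4) within 10 moves, so the order of the required stops is forced.
Route from (1,1): right 3 to (1,4), down 2 to (3,4), left 1 to (3,3), down 2 to (5,3), right 1 to (5,4), up 1 to (4,4) — 10 moves in all.
Check: all required cells visited; 10 ≤ 10 moves.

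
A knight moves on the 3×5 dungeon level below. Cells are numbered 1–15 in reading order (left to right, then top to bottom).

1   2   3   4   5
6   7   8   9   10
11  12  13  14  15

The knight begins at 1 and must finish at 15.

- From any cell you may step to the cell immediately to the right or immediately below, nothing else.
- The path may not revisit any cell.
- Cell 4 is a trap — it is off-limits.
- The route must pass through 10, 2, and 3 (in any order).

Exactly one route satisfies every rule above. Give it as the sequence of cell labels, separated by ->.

Moves only go right or down, so the column and row indices never decrease.
Route from 1: right 2 to 3, down 1 to 8, right 2 to 10, down 1 to 15 — 6 moves in all.
Check: all required cells visited.

1 -> 2 -> 3 -> 8 -> 9 -> 10 -> 15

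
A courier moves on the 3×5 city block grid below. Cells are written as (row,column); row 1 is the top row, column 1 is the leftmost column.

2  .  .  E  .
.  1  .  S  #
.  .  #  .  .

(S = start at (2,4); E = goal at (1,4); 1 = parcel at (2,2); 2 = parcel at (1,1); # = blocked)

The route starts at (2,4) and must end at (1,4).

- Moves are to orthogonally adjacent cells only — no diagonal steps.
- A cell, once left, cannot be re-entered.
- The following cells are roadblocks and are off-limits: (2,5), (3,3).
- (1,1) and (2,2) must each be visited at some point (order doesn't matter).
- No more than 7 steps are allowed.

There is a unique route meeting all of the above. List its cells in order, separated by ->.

(2,4) -> (2,3) -> (2,2) -> (2,1) -> (1,1) -> (1,2) -> (1,3) -> (1,4)

Any route must reach (1,1) and (2,2) and still end at (1,4) within 7 moves, so the order of the required stops is forced.
Route from (2,4): left 3 to (2,1), up 1 to (1,1), right 3 to (1,4) — 7 moves in all.
Check: all required cells visited; 7 ≤ 7 moves.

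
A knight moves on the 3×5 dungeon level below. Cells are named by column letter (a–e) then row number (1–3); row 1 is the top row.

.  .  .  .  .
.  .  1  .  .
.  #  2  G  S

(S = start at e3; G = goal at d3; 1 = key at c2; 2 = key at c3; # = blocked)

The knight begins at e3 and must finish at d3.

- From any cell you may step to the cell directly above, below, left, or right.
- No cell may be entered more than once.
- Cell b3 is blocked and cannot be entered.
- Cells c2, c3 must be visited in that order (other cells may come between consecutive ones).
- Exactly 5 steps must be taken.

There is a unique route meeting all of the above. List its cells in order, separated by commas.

e3, e2, d2, c2, c3, d3

The waypoints must appear in the order c2, c3, with no cell reused.
Route from e3: up to e2, 2× left (reaching c2), down to c3, right to d3 — 5 moves in all.
Check: order respected (1 at step 3, 2 at step 4); 5 moves as required.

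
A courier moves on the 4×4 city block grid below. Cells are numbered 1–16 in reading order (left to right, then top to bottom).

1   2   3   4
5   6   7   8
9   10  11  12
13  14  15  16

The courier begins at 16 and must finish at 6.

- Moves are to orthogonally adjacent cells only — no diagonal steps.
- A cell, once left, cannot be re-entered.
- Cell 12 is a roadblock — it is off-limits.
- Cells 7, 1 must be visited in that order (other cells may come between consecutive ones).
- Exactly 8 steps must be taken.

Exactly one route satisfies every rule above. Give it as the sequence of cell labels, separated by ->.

The waypoints must appear in the order 7, 1, with no cell reused.
Route from 16: left 1 to 15, up 3 to 3, left 2 to 1, down 1 to 5, right 1 to 6 — 8 moves in all.
Check: order respected (7 at step 3, 1 at step 6); 8 moves as required.

16 -> 15 -> 11 -> 7 -> 3 -> 2 -> 1 -> 5 -> 6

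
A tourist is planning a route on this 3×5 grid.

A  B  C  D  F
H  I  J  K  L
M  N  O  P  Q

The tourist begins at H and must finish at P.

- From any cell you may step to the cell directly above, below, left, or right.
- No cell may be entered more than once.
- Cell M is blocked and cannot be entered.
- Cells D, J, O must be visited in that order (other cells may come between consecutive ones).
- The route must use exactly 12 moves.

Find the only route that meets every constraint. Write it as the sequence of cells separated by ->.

H -> A -> B -> C -> D -> F -> L -> K -> J -> I -> N -> O -> P

The waypoints must appear in the order D, J, O, with no cell reused.
Route from H: up 1 to A, right 4 to F, down 1 to L, left 3 to I, down 1 to N, right 2 to P — 12 moves in all.
Check: order respected (D at step 4, J at step 8, O at step 11); 12 moves as required.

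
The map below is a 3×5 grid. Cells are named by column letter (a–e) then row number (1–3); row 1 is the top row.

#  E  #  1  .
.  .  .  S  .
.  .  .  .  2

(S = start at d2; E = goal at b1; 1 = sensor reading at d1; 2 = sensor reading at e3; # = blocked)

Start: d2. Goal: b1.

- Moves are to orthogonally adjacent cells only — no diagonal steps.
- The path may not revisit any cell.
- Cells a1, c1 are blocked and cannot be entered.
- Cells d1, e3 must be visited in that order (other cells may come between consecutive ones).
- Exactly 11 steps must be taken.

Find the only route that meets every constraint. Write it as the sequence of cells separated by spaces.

The waypoints must appear in the order d1, e3, with no cell reused.
Route from d2: up to d1, right to e1, 2× down (reaching e3), 4× left (reaching a3), up to a2, right to b2, up to b1 — 11 moves in all.
Check: order respected (1 at step 1, 2 at step 4); 11 moves as required.

d2 d1 e1 e2 e3 d3 c3 b3 a3 a2 b2 b1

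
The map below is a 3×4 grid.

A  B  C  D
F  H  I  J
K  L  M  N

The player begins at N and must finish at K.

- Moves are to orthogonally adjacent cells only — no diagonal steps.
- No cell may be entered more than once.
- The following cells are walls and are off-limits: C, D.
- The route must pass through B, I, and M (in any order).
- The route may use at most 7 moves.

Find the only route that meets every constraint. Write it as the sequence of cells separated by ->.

The budget equals the shortest possible length, so every move has to be on a shortest route through the required cells.
Route from N: left 1 to M, up 1 to I, left 1 to H, up 1 to B, left 1 to A, down 2 to K — 7 moves in all.
Check: all required cells visited; 7 ≤ 7 moves.

N -> M -> I -> H -> B -> A -> F -> K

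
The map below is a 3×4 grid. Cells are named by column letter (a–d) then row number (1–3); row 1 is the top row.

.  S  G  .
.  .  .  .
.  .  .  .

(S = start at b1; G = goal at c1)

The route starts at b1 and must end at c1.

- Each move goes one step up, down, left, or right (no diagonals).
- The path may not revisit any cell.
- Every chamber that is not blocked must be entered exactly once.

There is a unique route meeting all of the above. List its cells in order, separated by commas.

b1, a1, a2, a3, b3, b2, c2, c3, d3, d2, d1, c1

Need to visit all 12 open cells exactly once, starting at b1 and ending at c1.
Cell d3 has only two open neighbours (d2 and c3), so the path must pass straight through it: one of those is the cell it's entered from and the other is where it exits.
Route from b1: left to a1, 2× down (reaching a3), right to b3, up to b2, right to c2, down to c3, right to d3, 2× up (reaching d1), left to c1 — 11 moves in all.
Check: all 12 open cells covered.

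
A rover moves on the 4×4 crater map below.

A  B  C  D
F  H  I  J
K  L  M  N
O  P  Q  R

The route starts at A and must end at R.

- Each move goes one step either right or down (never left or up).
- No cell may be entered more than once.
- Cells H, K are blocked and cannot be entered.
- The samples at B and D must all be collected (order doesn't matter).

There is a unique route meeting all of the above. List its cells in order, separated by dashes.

Moves only go right or down, so the column and row indices never decrease.
Route from A: right 3 to D, down 3 to R — 6 moves in all.
Check: all required cells visited.

A - B - C - D - J - N - R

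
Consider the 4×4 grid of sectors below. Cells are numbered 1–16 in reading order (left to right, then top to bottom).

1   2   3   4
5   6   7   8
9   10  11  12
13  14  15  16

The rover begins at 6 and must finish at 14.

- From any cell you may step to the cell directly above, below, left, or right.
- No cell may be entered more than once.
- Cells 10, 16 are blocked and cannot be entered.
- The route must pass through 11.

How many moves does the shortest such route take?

4

Any route passes through 11 somewhere between 6 and 14. Summing Manhattan distances along the two legs (6 → 11 → 14) gives a lower bound of 2 + 2 = 4 moves.
A route of 4 moves achieves this: 6 → 7 → 11 → 15 → 14.
Since 4 matches the lower bound, it is optimal.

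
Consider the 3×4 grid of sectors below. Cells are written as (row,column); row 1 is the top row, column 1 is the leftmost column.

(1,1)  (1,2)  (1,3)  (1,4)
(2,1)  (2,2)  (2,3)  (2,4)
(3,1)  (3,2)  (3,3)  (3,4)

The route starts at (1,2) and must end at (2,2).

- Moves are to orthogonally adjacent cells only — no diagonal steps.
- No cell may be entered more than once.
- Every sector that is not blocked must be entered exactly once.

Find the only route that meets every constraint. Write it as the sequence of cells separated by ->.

Need to visit all 12 open cells exactly once, starting at (1,2) and ending at (2,2).
Cell (3,1) has only two open neighbours ((2,1) and (3,2)), so the path must pass straight through it: one of those is the cell it's entered from and the other is where it exits.
Route from (1,2): left to (1,1), 2× down (reaching (3,1)), 3× right (reaching (3,4)), 2× up (reaching (1,4)), left to (1,3), down to (2,3), left to (2,2) — 11 moves in all.
Check: all 12 open cells covered.

(1,2) -> (1,1) -> (2,1) -> (3,1) -> (3,2) -> (3,3) -> (3,4) -> (2,4) -> (1,4) -> (1,3) -> (2,3) -> (2,2)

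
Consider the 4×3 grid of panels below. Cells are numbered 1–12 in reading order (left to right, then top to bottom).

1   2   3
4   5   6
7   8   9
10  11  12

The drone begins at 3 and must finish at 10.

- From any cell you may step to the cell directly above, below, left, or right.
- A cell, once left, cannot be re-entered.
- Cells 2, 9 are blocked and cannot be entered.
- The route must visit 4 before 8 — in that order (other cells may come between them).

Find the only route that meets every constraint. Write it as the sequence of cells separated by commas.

The waypoints must appear in the order 4, 8, with no cell reused.
Route from 3: down to 6, 2× left (reaching 4), down to 7, right to 8, down to 11, left to 10 — 7 moves in all.
Check: order respected (4 at step 3, 8 at step 5).

3, 6, 5, 4, 7, 8, 11, 10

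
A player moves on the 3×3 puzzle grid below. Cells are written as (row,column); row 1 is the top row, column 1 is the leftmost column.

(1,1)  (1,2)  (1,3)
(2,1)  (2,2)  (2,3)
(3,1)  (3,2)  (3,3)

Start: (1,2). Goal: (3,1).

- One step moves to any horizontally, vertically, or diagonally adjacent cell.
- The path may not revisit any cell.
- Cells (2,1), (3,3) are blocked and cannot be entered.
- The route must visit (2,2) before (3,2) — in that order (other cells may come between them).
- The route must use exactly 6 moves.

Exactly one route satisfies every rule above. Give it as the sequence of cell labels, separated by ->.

The waypoints must appear in the order (2,2), (3,2), with no cell reused.
Route from (1,2): left 1 to (1,1), down-right 1 to (2,2), up-right 1 to (1,3), down 1 to (2,3), down-left 1 to (3,2), left 1 to (3,1) — 6 moves in all.
Check: order respected ((2,2) at step 2, (3,2) at step 5); 6 moves as required.

(1,2) -> (1,1) -> (2,2) -> (1,3) -> (2,3) -> (3,2) -> (3,1)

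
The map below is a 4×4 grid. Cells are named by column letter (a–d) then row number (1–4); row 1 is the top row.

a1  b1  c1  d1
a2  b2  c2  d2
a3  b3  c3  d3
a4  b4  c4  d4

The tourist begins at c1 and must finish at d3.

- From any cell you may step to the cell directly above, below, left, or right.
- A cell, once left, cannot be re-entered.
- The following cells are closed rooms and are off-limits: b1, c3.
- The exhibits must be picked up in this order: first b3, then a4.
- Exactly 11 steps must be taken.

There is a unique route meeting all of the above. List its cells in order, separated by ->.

c1 -> d1 -> d2 -> c2 -> b2 -> b3 -> a3 -> a4 -> b4 -> c4 -> d4 -> d3

The waypoints must appear in the order b3, a4, with no cell reused.
Route from c1: right to d1, down to d2, 2× left (reaching b2), down to b3, left to a3, down to a4, 3× right (reaching d4), up to d3 — 11 moves in all.
Check: order respected (b3 at step 5, a4 at step 7); 11 moves as required.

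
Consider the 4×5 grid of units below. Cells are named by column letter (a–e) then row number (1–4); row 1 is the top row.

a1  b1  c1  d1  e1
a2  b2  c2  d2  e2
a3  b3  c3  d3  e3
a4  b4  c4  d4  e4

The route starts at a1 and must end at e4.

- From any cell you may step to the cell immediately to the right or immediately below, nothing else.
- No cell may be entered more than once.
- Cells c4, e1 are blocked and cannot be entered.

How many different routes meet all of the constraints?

A right/down-only route from a1 to e4 makes exactly 3 down-moves and 4 right-moves in some order.
With no other constraints that would be C(7,3) = 35 routes.
Subtract routes through each blocked cell (inclusion–exclusion for overlaps): − through e1: 1 − through c4: 10 → 24.
That gives 24 routes.

24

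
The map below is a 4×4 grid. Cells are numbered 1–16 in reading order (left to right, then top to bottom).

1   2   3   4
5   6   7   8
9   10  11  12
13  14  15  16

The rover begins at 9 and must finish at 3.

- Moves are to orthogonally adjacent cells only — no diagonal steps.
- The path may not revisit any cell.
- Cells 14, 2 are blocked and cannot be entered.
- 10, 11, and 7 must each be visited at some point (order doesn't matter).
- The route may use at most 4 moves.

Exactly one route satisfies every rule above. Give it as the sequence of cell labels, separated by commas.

9, 10, 11, 7, 3

Any route must reach 10, 11, and 7 and still end at 3 within 4 moves, so the order of the required stops is forced.
Route from 9: 2× right (reaching 11), 2× up (reaching 3) — 4 moves in all.
Check: all required cells visited; 4 ≤ 4 moves.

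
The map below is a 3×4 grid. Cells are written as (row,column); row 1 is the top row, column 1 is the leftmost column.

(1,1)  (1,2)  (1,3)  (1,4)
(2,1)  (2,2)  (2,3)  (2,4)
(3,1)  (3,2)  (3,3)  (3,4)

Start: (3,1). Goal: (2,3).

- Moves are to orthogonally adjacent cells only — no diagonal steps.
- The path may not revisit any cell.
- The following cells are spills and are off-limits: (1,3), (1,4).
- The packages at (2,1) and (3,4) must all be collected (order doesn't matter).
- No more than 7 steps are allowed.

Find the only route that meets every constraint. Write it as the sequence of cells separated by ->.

(3,1) -> (2,1) -> (2,2) -> (3,2) -> (3,3) -> (3,4) -> (2,4) -> (2,3)

Any route must reach (2,1) and (3,4) and still end at (2,3) within 7 moves, so the order of the required stops is forced.
Route from (3,1): up 1 to (2,1), right 1 to (2,2), down 1 to (3,2), right 2 to (3,4), up 1 to (2,4), left 1 to (2,3) — 7 moves in all.
Check: all required cells visited; 7 ≤ 7 moves.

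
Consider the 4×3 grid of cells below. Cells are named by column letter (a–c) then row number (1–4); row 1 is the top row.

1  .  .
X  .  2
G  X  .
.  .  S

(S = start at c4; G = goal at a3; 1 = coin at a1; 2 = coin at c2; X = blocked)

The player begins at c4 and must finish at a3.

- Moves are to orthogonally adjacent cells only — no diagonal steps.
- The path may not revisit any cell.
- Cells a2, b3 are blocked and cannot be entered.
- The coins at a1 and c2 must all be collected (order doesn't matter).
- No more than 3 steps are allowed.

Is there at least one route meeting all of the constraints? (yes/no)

no

a1 must be visited but has only one open neighbour (b1), and it is neither the start nor the goal — the route would have to enter and leave through b1, re-entering it.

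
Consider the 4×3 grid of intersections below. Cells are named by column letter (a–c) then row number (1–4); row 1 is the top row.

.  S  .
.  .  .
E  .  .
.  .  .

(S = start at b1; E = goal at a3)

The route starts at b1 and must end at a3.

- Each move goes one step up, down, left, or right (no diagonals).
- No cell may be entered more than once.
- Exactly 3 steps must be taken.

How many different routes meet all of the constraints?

Need simple routes of exactly 3 moves from b1 to a3 (Manhattan distance 3, so 0 moves are spent on a detour and 0 undoing it).
Enumerating: b1 b2 b3 a3 | b1 b2 a2 a3 | b1 a1 a2 a3.
That gives 3 routes.

3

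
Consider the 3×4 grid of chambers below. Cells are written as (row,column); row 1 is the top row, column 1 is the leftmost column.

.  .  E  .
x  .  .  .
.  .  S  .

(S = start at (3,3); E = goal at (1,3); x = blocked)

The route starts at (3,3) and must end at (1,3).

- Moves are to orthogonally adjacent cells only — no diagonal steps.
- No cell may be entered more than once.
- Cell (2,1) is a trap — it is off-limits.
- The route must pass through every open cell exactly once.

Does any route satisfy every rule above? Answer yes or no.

Cell (1,1) has only one open neighbour but is neither the start nor the goal, so a Hamiltonian route would have to both enter and leave it through the same neighbour — impossible without revisiting.

no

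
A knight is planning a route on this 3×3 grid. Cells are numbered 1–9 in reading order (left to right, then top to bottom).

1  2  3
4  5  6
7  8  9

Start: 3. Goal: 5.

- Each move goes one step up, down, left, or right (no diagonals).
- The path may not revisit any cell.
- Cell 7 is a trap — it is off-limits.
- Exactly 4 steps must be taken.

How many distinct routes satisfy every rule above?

2

Need simple routes of exactly 4 moves from 3 to 5 (Manhattan distance 2, so 1 moves are spent on a detour and 1 undoing it).
Enumerating: 3 6 9 8 5 | 3 2 1 4 5.
That gives 2 routes.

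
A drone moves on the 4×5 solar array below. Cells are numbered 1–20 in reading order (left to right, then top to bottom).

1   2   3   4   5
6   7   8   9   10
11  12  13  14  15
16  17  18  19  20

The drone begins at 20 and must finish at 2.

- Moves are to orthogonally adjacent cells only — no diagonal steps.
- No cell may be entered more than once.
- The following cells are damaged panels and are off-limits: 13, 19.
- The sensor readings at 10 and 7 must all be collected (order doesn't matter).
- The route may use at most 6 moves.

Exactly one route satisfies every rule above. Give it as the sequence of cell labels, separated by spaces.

20 15 10 9 8 7 2

The budget equals the shortest possible length, so every move has to be on a shortest route through the required cells.
Route from 20: up 2 to 10, left 3 to 7, up 1 to 2 — 6 moves in all.
Check: all required cells visited; 6 ≤ 6 moves.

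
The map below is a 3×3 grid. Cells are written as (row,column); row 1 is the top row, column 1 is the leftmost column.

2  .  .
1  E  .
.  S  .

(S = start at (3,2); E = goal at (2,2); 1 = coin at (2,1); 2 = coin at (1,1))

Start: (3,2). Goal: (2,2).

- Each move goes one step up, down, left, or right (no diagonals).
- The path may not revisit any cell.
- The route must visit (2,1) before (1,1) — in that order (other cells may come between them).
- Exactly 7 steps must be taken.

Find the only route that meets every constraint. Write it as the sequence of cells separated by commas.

The waypoints must appear in the order (2,1), (1,1), with no cell reused.
Route from (3,2): left 1 to (3,1), up 2 to (1,1), right 2 to (1,3), down 1 to (2,3), left 1 to (2,2) — 7 moves in all.
Check: order respected (1 at step 2, 2 at step 3); 7 moves as required.

(3,2), (3,1), (2,1), (1,1), (1,2), (1,3), (2,3), (2,2)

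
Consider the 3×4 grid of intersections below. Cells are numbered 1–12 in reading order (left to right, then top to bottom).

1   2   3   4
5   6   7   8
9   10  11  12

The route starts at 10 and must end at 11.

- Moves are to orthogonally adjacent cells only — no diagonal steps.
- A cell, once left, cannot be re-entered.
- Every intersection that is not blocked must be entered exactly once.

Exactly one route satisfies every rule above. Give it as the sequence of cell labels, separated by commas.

10, 9, 5, 1, 2, 6, 7, 3, 4, 8, 12, 11

Need to visit all 12 open cells exactly once, starting at 10 and ending at 11.
Cell 4 has only two open neighbours (8 and 3), so the path must pass straight through it: one of those is the cell it's entered from and the other is where it exits.
Route from 10: left to 9, 2× up (reaching 1), right to 2, down to 6, right to 7, up to 3, right to 4, 2× down (reaching 12), left to 11 — 11 moves in all.
Check: all 12 open cells covered.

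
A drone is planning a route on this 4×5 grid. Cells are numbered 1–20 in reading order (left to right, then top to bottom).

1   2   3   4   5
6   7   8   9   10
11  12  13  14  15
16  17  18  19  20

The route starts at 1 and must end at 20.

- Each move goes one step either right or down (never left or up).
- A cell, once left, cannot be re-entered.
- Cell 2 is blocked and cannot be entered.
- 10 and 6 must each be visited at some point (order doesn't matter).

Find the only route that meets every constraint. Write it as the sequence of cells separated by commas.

1, 6, 7, 8, 9, 10, 15, 20

Moves only go right or down, so the column and row indices never decrease.
Route from 1: down 1 to 6, right 4 to 10, down 2 to 20 — 7 moves in all.
Check: all required cells visited.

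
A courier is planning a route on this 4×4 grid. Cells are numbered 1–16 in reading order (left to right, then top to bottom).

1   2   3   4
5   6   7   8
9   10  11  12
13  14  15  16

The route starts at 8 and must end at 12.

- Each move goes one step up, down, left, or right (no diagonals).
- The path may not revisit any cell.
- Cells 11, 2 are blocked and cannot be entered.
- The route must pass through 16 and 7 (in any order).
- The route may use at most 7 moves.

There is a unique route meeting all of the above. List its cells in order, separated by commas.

The budget equals the shortest possible length, so every move has to be on a shortest route through the required cells.
Route from 8: 2× left (reaching 6), 2× down (reaching 14), 2× right (reaching 16), up to 12 — 7 moves in all.
Check: all required cells visited; 7 ≤ 7 moves.

8, 7, 6, 10, 14, 15, 16, 12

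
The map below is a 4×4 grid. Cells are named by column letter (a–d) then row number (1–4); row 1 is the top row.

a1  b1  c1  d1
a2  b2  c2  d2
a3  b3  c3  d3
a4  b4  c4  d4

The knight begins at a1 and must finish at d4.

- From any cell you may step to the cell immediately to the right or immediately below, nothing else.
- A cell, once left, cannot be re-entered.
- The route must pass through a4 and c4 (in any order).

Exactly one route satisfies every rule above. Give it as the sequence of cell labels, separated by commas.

a1, a2, a3, a4, b4, c4, d4

Moves only go right or down, so the column and row indices never decrease.
Route from a1: down 3 to a4, right 3 to d4 — 6 moves in all.
Check: all required cells visited.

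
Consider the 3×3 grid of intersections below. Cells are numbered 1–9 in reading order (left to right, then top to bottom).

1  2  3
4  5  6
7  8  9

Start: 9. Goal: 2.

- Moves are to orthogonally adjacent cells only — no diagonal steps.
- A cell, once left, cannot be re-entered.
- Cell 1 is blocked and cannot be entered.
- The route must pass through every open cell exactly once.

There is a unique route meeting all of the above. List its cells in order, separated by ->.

Need to visit all 8 open cells exactly once, starting at 9 and ending at 2.
Cell 4 has only two open neighbours (7 and 5), so the path must pass straight through it: one of those is the cell it's entered from and the other is where it exits.
Route from 9: left 2 to 7, up 1 to 4, right 2 to 6, up 1 to 3, left 1 to 2 — 7 moves in all.
Check: all 8 open cells covered.

9 -> 8 -> 7 -> 4 -> 5 -> 6 -> 3 -> 2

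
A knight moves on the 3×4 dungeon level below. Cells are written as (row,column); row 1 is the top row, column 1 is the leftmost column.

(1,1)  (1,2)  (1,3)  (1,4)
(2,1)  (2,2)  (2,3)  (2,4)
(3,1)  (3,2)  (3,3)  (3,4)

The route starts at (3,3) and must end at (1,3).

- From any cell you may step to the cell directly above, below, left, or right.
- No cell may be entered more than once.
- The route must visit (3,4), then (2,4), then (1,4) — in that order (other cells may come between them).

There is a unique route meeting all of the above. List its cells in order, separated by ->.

The waypoints must appear in the order (3,4), (2,4), (1,4), with no cell reused.
Route from (3,3): right to (3,4), 2× up (reaching (1,4)), left to (1,3) — 4 moves in all.
Check: order respected ((3,4) at step 1, (2,4) at step 2, (1,4) at step 3).

(3,3) -> (3,4) -> (2,4) -> (1,4) -> (1,3)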